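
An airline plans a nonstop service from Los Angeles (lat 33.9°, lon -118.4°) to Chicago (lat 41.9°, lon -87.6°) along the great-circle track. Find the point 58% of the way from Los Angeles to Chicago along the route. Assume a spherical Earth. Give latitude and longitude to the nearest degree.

Write both endpoints as unit vectors p₁, p₂ with components (cos φ cos λ, cos φ sin λ, sin φ).
The central angle between the endpoints is δ = arccos(p₁·p₂) ≈ 0.444 rad (25.4°).
Interpolate at f = 0.58 with slerp weights a = sin((1−f)δ)/sin δ ≈ 0.432, b = sin(fδ)/sin δ ≈ 0.593.
p = a·p₁ + b·p₂ ≈ (-0.152, -0.756, 0.637); φ = arcsin(p_z) ≈ 39.54°, λ = atan2(p_y, p_x) ≈ -101.36°.

≈ lat 40°, lon -101°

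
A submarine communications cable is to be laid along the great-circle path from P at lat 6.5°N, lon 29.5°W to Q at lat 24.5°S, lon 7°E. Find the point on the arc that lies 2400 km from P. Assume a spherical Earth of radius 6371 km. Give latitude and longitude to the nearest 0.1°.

≈ lat 8.1°S, lon 13.6°W

Write both endpoints as unit vectors p₁, p₂ with components (cos φ cos λ, cos φ sin λ, sin φ).
The central angle between the endpoints is δ = arccos(p₁·p₂) ≈ 0.823 rad (47.2°). The total great-circle distance is δ·R ≈ 0.823 × 6371 ≈ 5245 km, so the target fraction is f = 2400/5245 ≈ 0.458.
Interpolate at f ≈ 0.458 with slerp weights a = sin((1−f)δ)/sin δ ≈ 0.589, b = sin(fδ)/sin δ ≈ 0.502.
p = a·p₁ + b·p₂ ≈ (0.962, -0.232, -0.141); φ = arcsin(p_z) ≈ -8.13°, λ = atan2(p_y, p_x) ≈ -13.58°.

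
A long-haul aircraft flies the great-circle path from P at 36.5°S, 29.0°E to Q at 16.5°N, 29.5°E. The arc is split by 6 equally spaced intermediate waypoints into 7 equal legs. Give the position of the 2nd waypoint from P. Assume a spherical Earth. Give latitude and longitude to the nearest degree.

Write both endpoints as unit vectors p₁, p₂ with components (cos φ cos λ, cos φ sin λ, sin φ).
The central angle between the endpoints is δ = arccos(p₁·p₂) ≈ 0.925 rad (53.0°).
Interpolate at f = 2/7 with slerp weights a = sin((1−f)δ)/sin δ ≈ 0.768, b = sin(fδ)/sin δ ≈ 0.327.
p = a·p₁ + b·p₂ ≈ (0.813, 0.454, -0.364); φ = arcsin(p_z) ≈ -21.36°, λ = atan2(p_y, p_x) ≈ 29.17°.

≈ 21°S, 29°E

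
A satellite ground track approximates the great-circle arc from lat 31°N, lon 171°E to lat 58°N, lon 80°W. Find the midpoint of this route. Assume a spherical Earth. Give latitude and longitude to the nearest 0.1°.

≈ lat 58.1°N, lon 152.8°W

Write both endpoints as unit vectors p₁, p₂ with components (cos φ cos λ, cos φ sin λ, sin φ).
The central angle between the endpoints is δ = arccos(p₁·p₂) ≈ 1.278 rad (73.2°).
Interpolate at f = 1/2 with slerp weights a = sin((1−f)δ)/sin δ ≈ 0.623, b = sin(fδ)/sin δ ≈ 0.623.
p = a·p₁ + b·p₂ ≈ (-0.470, -0.242, 0.849); φ = arcsin(p_z) ≈ 58.10°, λ = atan2(p_y, p_x) ≈ -152.80°.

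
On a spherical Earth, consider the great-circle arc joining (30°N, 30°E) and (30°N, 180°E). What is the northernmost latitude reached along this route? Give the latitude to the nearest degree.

The great circle lies in the plane with unit normal n̂ = (p₁ × p₂)/|p₁ × p₂|.
Here n̂_z ≈ +0.409; the vertex latitude is φ_max = arccos|n̂_z| ≈ 65.9°.
Check via Clairaut: cos φ_max = |cos φ₁| · sin C = cos(30.0°)·sin(28.2°) ≈ 0.409, again giving ≈ 65.9°.

≈ 66°N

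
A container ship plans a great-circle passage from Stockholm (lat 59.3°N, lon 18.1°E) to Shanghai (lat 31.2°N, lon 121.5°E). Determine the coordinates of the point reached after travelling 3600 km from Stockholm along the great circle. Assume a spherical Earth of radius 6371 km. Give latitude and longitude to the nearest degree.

≈ lat 59°N, lon 83°E

Convert each endpoint to a unit vector on the sphere (x = cos φ cos λ, y = cos φ sin λ, z = sin φ).
The central angle between the endpoints is δ = arccos(p₁·p₂) ≈ 1.219 rad (69.9°). The total great-circle distance is δ·R ≈ 1.219 × 6371 ≈ 7769 km, so the target fraction is f = 3600/7769 ≈ 0.463.
Interpolate at f ≈ 0.463 with slerp weights a = sin((1−f)δ)/sin δ ≈ 0.648, b = sin(fδ)/sin δ ≈ 0.570.
p = a·p₁ + b·p₂ ≈ (0.060, 0.519, 0.853); φ = arcsin(p_z) ≈ 58.52°, λ = atan2(p_y, p_x) ≈ 83.44°.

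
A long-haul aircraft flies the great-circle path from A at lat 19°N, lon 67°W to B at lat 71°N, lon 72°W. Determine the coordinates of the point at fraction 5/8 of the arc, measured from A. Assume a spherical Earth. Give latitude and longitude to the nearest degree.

Write both endpoints as unit vectors p₁, p₂ with components (cos φ cos λ, cos φ sin λ, sin φ).
The central angle between the endpoints is δ = arccos(p₁·p₂) ≈ 0.909 rad (52.1°).
Interpolate at f = 5/8 with slerp weights a = sin((1−f)δ)/sin δ ≈ 0.424, b = sin(fδ)/sin δ ≈ 0.682.
p = a·p₁ + b·p₂ ≈ (0.225, -0.580, 0.783); φ = arcsin(p_z) ≈ 51.52°, λ = atan2(p_y, p_x) ≈ -68.78°.

≈ lat 52°N, lon 69°W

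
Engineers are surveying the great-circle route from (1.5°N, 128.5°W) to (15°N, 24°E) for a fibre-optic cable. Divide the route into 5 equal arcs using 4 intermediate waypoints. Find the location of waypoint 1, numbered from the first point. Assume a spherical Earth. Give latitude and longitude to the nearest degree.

≈ (17°N, 103°W)

From cos δ = sin φ₁ sin φ₂ + cos φ₁ cos φ₂ cos Δλ, the central angle is δ ≈ 2.586 rad (148.2°).
Interpolate at f = 1/5 with slerp weights a = sin((1−f)δ)/sin δ ≈ 1.666, b = sin(fδ)/sin δ ≈ 0.938.
p = a·p₁ + b·p₂ ≈ (-0.209, -0.935, 0.286); φ = arcsin(p_z) ≈ 16.64°, λ = atan2(p_y, p_x) ≈ -102.61°.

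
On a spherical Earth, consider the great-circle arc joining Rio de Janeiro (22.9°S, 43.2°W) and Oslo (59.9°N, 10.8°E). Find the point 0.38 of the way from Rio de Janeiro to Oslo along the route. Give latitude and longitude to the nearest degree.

The haversine formula gives a central angle δ ≈ 1.636 rad (93.7°) between the endpoints.
Interpolate at f = 0.38 with slerp weights a = sin((1−f)δ)/sin δ ≈ 0.851, b = sin(fδ)/sin δ ≈ 0.584.
p = a·p₁ + b·p₂ ≈ (0.859, -0.482, 0.174); φ = arcsin(p_z) ≈ 10.01°, λ = atan2(p_y, p_x) ≈ -29.29°.

≈ (10°N, 29°W)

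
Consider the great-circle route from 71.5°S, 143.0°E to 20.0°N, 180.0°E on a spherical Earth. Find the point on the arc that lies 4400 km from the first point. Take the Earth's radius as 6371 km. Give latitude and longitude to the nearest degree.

Convert each endpoint to a unit vector on the sphere (x = cos φ cos λ, y = cos φ sin λ, z = sin φ).
The central angle between the endpoints is δ = arccos(p₁·p₂) ≈ 1.657 rad (94.9°). The total great-circle distance is δ·R ≈ 1.657 × 6371 ≈ 10558 km, so the target fraction is f = 4400/10558 ≈ 0.417.
Interpolate at f ≈ 0.417 with slerp weights a = sin((1−f)δ)/sin δ ≈ 0.826, b = sin(fδ)/sin δ ≈ 0.639.
p = a·p₁ + b·p₂ ≈ (-0.810, 0.158, -0.565); φ = arcsin(p_z) ≈ -34.37°, λ = atan2(p_y, p_x) ≈ 168.98°.

≈ 34°S, 169°E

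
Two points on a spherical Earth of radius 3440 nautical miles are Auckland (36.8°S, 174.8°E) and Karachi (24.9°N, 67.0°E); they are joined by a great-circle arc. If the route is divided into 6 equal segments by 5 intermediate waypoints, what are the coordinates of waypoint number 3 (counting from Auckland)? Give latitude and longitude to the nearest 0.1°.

≈ 10.0°S, 116.0°E

From cos δ = sin φ₁ sin φ₂ + cos φ₁ cos φ₂ cos Δλ, the central angle is δ ≈ 2.065 rad (118.3°).
Interpolate at f = 3/6 with slerp weights a = sin((1−f)δ)/sin δ ≈ 0.975, b = sin(fδ)/sin δ ≈ 0.975.
p = a·p₁ + b·p₂ ≈ (-0.432, 0.885, -0.174); φ = arcsin(p_z) ≈ -10.00°, λ = atan2(p_y, p_x) ≈ 116.02°.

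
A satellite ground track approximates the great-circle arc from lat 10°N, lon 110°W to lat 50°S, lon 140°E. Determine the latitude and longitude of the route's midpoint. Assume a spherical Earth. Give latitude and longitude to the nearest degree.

≈ lat 31°S, lon 148°W

From cos δ = sin φ₁ sin φ₂ + cos φ₁ cos φ₂ cos Δλ, the central angle is δ ≈ 1.928 rad (110.5°).
Interpolate at f = 1/2 with slerp weights a = sin((1−f)δ)/sin δ ≈ 0.877, b = sin(fδ)/sin δ ≈ 0.877.
p = a·p₁ + b·p₂ ≈ (-0.727, -0.449, -0.519); φ = arcsin(p_z) ≈ -31.29°, λ = atan2(p_y, p_x) ≈ -148.30°.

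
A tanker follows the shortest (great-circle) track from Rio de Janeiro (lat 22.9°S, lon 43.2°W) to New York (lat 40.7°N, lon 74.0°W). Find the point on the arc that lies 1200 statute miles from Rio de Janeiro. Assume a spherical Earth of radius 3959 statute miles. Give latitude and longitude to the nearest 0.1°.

Write both endpoints as unit vectors p₁, p₂ with components (cos φ cos λ, cos φ sin λ, sin φ).
The central angle between the endpoints is δ = arccos(p₁·p₂) ≈ 1.217 rad (69.7°). The total great-circle distance is δ·R ≈ 1.217 × 3959 ≈ 4819 mi, so the target fraction is f = 1200/4819 ≈ 0.249.
Interpolate at f ≈ 0.249 with slerp weights a = sin((1−f)δ)/sin δ ≈ 0.844, b = sin(fδ)/sin δ ≈ 0.318.
p = a·p₁ + b·p₂ ≈ (0.633, -0.764, -0.121); φ = arcsin(p_z) ≈ -6.95°, λ = atan2(p_y, p_x) ≈ -50.35°.

≈ lat 7.0°S, lon 50.3°W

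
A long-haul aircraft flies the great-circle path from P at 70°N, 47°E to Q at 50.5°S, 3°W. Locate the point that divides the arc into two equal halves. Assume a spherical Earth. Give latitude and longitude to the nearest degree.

≈ 11°N, 14°E

Write both endpoints as unit vectors p₁, p₂ with components (cos φ cos λ, cos φ sin λ, sin φ).
The central angle between the endpoints is δ = arccos(p₁·p₂) ≈ 2.196 rad (125.8°).
Interpolate at f = 1/2 with slerp weights a = sin((1−f)δ)/sin δ ≈ 1.098, b = sin(fδ)/sin δ ≈ 1.098.
p = a·p₁ + b·p₂ ≈ (0.954, 0.238, 0.185); φ = arcsin(p_z) ≈ 10.63°, λ = atan2(p_y, p_x) ≈ 14.02°.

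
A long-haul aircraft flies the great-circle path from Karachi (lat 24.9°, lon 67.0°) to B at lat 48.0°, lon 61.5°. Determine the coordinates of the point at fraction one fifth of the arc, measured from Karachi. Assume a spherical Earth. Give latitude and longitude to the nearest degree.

≈ lat 30°, lon 66°

Convert each endpoint to a unit vector on the sphere (x = cos φ cos λ, y = cos φ sin λ, z = sin φ).
The central angle between the endpoints is δ = arccos(p₁·p₂) ≈ 0.410 rad (23.5°).
Interpolate at f = 1/5 with slerp weights a = sin((1−f)δ)/sin δ ≈ 0.808, b = sin(fδ)/sin δ ≈ 0.205.
p = a·p₁ + b·p₂ ≈ (0.352, 0.796, 0.493); φ = arcsin(p_z) ≈ 29.54°, λ = atan2(p_y, p_x) ≈ 66.13°.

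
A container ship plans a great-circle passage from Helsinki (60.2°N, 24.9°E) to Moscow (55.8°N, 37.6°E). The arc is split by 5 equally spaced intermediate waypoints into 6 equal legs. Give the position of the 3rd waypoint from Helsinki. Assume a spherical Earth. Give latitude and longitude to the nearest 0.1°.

From cos δ = sin φ₁ sin φ₂ + cos φ₁ cos φ₂ cos Δλ, the central angle is δ ≈ 0.140 rad (8.0°).
Interpolate at f = 3/6 with slerp weights a = sin((1−f)δ)/sin δ ≈ 0.501, b = sin(fδ)/sin δ ≈ 0.501.
p = a·p₁ + b·p₂ ≈ (0.449, 0.277, 0.850); φ = arcsin(p_z) ≈ 58.16°, λ = atan2(p_y, p_x) ≈ 31.64°.

≈ 58.2°N, 31.6°E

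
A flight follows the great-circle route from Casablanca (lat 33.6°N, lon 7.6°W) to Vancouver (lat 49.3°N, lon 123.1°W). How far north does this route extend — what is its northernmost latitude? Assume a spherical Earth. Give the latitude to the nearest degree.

The great circle lies in the plane with unit normal n̂ = (p₁ × p₂)/|p₁ × p₂|.
Here n̂_z ≈ -0.499; the vertex latitude is φ_max = arccos|n̂_z| ≈ 60.1°.
Check via Clairaut: cos φ_max = |cos φ₁| · sin C = cos(33.6°)·sin(36.8°) ≈ 0.499, again giving ≈ 60.1°.

≈ 60°N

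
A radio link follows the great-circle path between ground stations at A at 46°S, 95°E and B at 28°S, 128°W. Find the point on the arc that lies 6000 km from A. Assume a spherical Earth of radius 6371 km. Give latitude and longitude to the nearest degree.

From cos δ = sin φ₁ sin φ₂ + cos φ₁ cos φ₂ cos Δλ, the central angle is δ ≈ 1.682 rad (96.4°). The total great-circle distance is δ·R ≈ 1.682 × 6371 ≈ 10715 km, so the target fraction is f = 6000/10715 ≈ 0.560.
Interpolate at f ≈ 0.560 with slerp weights a = sin((1−f)δ)/sin δ ≈ 0.679, b = sin(fδ)/sin δ ≈ 0.814.
p = a·p₁ + b·p₂ ≈ (-0.483, -0.097, -0.870); φ = arcsin(p_z) ≈ -60.47°, λ = atan2(p_y, p_x) ≈ -168.71°.

≈ 60°S, 169°W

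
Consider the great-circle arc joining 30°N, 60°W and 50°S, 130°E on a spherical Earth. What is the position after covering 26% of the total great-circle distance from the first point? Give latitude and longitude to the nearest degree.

≈ 10°S, 72°W

Convert each endpoint to a unit vector on the sphere (x = cos φ cos λ, y = cos φ sin λ, z = sin φ).
The central angle between the endpoints is δ = arccos(p₁·p₂) ≈ 2.769 rad (158.6°).
Interpolate at f = 0.26 with slerp weights a = sin((1−f)δ)/sin δ ≈ 2.437, b = sin(fδ)/sin δ ≈ 1.809.
p = a·p₁ + b·p₂ ≈ (0.308, -0.937, -0.168); φ = arcsin(p_z) ≈ -9.64°, λ = atan2(p_y, p_x) ≈ -71.82°.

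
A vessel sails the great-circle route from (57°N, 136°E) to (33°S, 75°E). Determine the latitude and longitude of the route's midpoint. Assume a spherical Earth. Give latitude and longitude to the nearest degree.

≈ (14°N, 98°E)

From cos δ = sin φ₁ sin φ₂ + cos φ₁ cos φ₂ cos Δλ, the central angle is δ ≈ 1.808 rad (103.6°).
Interpolate at f = 1/2 with slerp weights a = sin((1−f)δ)/sin δ ≈ 0.809, b = sin(fδ)/sin δ ≈ 0.809.
p = a·p₁ + b·p₂ ≈ (-0.141, 0.961, 0.238); φ = arcsin(p_z) ≈ 13.75°, λ = atan2(p_y, p_x) ≈ 98.36°.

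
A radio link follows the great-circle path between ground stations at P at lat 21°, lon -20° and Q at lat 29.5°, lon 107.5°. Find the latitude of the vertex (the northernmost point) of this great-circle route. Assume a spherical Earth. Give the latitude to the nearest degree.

≈ 47°

The great circle lies in the plane with unit normal n̂ = (p₁ × p₂)/|p₁ × p₂|.
Here n̂_z ≈ +0.680; the vertex latitude is φ_max = arccos|n̂_z| ≈ 47.2°.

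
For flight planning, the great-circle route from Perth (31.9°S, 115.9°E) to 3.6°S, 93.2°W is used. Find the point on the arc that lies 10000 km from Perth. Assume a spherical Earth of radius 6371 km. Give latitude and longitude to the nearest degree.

The haversine formula gives a central angle δ ≈ 2.356 rad (135.0°) between the endpoints. The total great-circle distance is δ·R ≈ 2.356 × 6371 ≈ 15012 km, so the target fraction is f = 10000/15012 ≈ 0.666.
Interpolate at f ≈ 0.666 with slerp weights a = sin((1−f)δ)/sin δ ≈ 1.001, b = sin(fδ)/sin δ ≈ 1.414.
p = a·p₁ + b·p₂ ≈ (-0.450, -0.645, -0.618); φ = arcsin(p_z) ≈ -38.17°, λ = atan2(p_y, p_x) ≈ -124.93°.

≈ 38°S, 125°W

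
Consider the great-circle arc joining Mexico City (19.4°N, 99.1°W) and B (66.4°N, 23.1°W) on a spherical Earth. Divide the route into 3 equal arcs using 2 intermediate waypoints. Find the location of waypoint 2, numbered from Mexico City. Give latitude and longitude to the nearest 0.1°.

≈ (56.7°N, 66.5°W)

Convert each endpoint to a unit vector on the sphere (x = cos φ cos λ, y = cos φ sin λ, z = sin φ).
The central angle between the endpoints is δ = arccos(p₁·p₂) ≈ 1.164 rad (66.7°).
Interpolate at f = 2/3 with slerp weights a = sin((1−f)δ)/sin δ ≈ 0.412, b = sin(fδ)/sin δ ≈ 0.763.
p = a·p₁ + b·p₂ ≈ (0.219, -0.503, 0.836); φ = arcsin(p_z) ≈ 56.69°, λ = atan2(p_y, p_x) ≈ -66.45°.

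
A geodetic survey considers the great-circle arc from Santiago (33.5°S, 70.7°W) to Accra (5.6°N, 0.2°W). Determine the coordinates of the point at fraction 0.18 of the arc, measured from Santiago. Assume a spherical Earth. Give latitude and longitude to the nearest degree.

Write both endpoints as unit vectors p₁, p₂ with components (cos φ cos λ, cos φ sin λ, sin φ).
The central angle between the endpoints is δ = arccos(p₁·p₂) ≈ 1.346 rad (77.1°).
Interpolate at f = 0.18 with slerp weights a = sin((1−f)δ)/sin δ ≈ 0.916, b = sin(fδ)/sin δ ≈ 0.246.
p = a·p₁ + b·p₂ ≈ (0.497, -0.722, -0.481); φ = arcsin(p_z) ≈ -28.78°, λ = atan2(p_y, p_x) ≈ -55.43°.

≈ 29°S, 55°W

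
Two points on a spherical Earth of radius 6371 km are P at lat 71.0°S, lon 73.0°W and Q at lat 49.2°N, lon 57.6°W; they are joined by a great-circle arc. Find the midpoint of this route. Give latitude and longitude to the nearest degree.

Convert each endpoint to a unit vector on the sphere (x = cos φ cos λ, y = cos φ sin λ, z = sin φ).
The central angle between the endpoints is δ = arccos(p₁·p₂) ≈ 2.107 rad (120.7°).
Interpolate at f = 1/2 with slerp weights a = sin((1−f)δ)/sin δ ≈ 1.011, b = sin(fδ)/sin δ ≈ 1.011.
p = a·p₁ + b·p₂ ≈ (0.450, -0.872, -0.191); φ = arcsin(p_z) ≈ -10.99°, λ = atan2(p_y, p_x) ≈ -62.71°.

≈ lat 11°S, lon 63°W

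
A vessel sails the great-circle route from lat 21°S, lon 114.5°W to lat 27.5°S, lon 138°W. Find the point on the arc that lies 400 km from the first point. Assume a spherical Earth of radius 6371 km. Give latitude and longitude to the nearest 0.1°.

≈ lat 22.3°S, lon 118.1°W

From cos δ = sin φ₁ sin φ₂ + cos φ₁ cos φ₂ cos Δλ, the central angle is δ ≈ 0.390 rad (22.3°). The total great-circle distance is δ·R ≈ 0.390 × 6371 ≈ 2485 km, so the target fraction is f = 400/2485 ≈ 0.161.
Interpolate at f ≈ 0.161 with slerp weights a = sin((1−f)δ)/sin δ ≈ 0.845, b = sin(fδ)/sin δ ≈ 0.165.
p = a·p₁ + b·p₂ ≈ (-0.436, -0.816, -0.379); φ = arcsin(p_z) ≈ -22.28°, λ = atan2(p_y, p_x) ≈ -118.12°.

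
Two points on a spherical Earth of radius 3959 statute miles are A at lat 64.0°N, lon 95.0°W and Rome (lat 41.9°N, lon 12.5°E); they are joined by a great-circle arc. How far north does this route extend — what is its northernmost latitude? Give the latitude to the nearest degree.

≈ 69°N

The great circle lies in the plane with unit normal n̂ = (p₁ × p₂)/|p₁ × p₂|.
Here n̂_z ≈ +0.360; the vertex latitude is φ_max = arccos|n̂_z| ≈ 68.9°.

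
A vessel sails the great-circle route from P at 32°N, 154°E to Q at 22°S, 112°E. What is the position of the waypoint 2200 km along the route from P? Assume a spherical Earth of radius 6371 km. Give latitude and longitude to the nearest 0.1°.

Write both endpoints as unit vectors p₁, p₂ with components (cos φ cos λ, cos φ sin λ, sin φ).
The central angle between the endpoints is δ = arccos(p₁·p₂) ≈ 1.175 rad (67.3°). The total great-circle distance is δ·R ≈ 1.175 × 6371 ≈ 7484 km, so the target fraction is f = 2200/7484 ≈ 0.294.
Interpolate at f ≈ 0.294 with slerp weights a = sin((1−f)δ)/sin δ ≈ 0.799, b = sin(fδ)/sin δ ≈ 0.367.
p = a·p₁ + b·p₂ ≈ (-0.737, 0.613, 0.286); φ = arcsin(p_z) ≈ 16.63°, λ = atan2(p_y, p_x) ≈ 140.26°.

≈ 16.6°N, 140.3°E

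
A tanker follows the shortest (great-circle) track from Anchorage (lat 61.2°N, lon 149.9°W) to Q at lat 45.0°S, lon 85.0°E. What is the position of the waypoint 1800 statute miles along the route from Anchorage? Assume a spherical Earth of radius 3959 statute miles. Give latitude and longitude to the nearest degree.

The haversine formula gives a central angle δ ≈ 2.524 rad (144.6°) between the endpoints. The total great-circle distance is δ·R ≈ 2.524 × 3959 ≈ 9994 mi, so the target fraction is f = 1800/9994 ≈ 0.180.
Interpolate at f ≈ 0.180 with slerp weights a = sin((1−f)δ)/sin δ ≈ 1.517, b = sin(fδ)/sin δ ≈ 0.759.
p = a·p₁ + b·p₂ ≈ (-0.586, 0.168, 0.793); φ = arcsin(p_z) ≈ 52.47°, λ = atan2(p_y, p_x) ≈ 164.00°.

≈ lat 52°N, lon 164°E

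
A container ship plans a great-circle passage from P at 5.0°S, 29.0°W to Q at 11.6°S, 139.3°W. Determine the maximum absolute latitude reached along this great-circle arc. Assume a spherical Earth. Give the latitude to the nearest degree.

≈ 15°S

The great circle lies in the plane with unit normal n̂ = (p₁ × p₂)/|p₁ × p₂|.
Here n̂_z ≈ -0.966; the vertex latitude is φ_max = arccos|n̂_z| ≈ 14.9°.
Check via Clairaut: cos φ_max = |cos φ₁| · sin C = cos(5.0°)·sin(104.1°) ≈ 0.966, again giving ≈ 14.9°.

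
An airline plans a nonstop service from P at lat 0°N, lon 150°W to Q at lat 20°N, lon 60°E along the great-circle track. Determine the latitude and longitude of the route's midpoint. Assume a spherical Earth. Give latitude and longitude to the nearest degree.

≈ lat 34°N, lon 142°E

From cos δ = sin φ₁ sin φ₂ + cos φ₁ cos φ₂ cos Δλ, the central angle is δ ≈ 2.521 rad (144.5°).
Interpolate at f = 1/2 with slerp weights a = sin((1−f)δ)/sin δ ≈ 1.639, b = sin(fδ)/sin δ ≈ 1.639.
p = a·p₁ + b·p₂ ≈ (-0.649, 0.514, 0.560); φ = arcsin(p_z) ≈ 34.09°, λ = atan2(p_y, p_x) ≈ 141.62°.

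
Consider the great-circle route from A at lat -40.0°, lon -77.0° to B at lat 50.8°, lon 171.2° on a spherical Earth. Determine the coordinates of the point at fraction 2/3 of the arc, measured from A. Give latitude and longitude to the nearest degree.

From cos δ = sin φ₁ sin φ₂ + cos φ₁ cos φ₂ cos Δλ, the central angle is δ ≈ 2.316 rad (132.7°).
Interpolate at f = 2/3 with slerp weights a = sin((1−f)δ)/sin δ ≈ 0.949, b = sin(fδ)/sin δ ≈ 1.360.
p = a·p₁ + b·p₂ ≈ (-0.686, -0.577, 0.444); φ = arcsin(p_z) ≈ 26.35°, λ = atan2(p_y, p_x) ≈ -139.94°.

≈ lat 26°, lon -140°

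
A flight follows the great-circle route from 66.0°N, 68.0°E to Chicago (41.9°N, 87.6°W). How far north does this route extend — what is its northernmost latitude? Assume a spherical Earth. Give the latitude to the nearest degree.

≈ 82°N

The great circle lies in the plane with unit normal n̂ = (p₁ × p₂)/|p₁ × p₂|.
Here n̂_z ≈ -0.133; the vertex latitude is φ_max = arccos|n̂_z| ≈ 82.4°.
Check via Clairaut: cos φ_max = |cos φ₁| · sin C = cos(66.0°)·sin(19.0°) ≈ 0.133, again giving ≈ 82.4°.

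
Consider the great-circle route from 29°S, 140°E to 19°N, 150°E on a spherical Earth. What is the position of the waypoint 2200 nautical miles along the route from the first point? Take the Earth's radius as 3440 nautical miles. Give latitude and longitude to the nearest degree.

≈ 7°N, 148°E

Convert each endpoint to a unit vector on the sphere (x = cos φ cos λ, y = cos φ sin λ, z = sin φ).
The central angle between the endpoints is δ = arccos(p₁·p₂) ≈ 0.855 rad (49.0°). The total great-circle distance is δ·R ≈ 0.855 × 3440 ≈ 2940 nmi, so the target fraction is f = 2200/2940 ≈ 0.748.
Interpolate at f ≈ 0.748 with slerp weights a = sin((1−f)δ)/sin δ ≈ 0.283, b = sin(fδ)/sin δ ≈ 0.791.
p = a·p₁ + b·p₂ ≈ (-0.837, 0.533, 0.120); φ = arcsin(p_z) ≈ 6.92°, λ = atan2(p_y, p_x) ≈ 147.52°.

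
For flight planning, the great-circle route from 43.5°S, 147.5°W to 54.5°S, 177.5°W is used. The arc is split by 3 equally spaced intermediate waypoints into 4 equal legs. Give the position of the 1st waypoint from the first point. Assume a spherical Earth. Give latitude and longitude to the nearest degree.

From cos δ = sin φ₁ sin φ₂ + cos φ₁ cos φ₂ cos Δλ, the central angle is δ ≈ 0.389 rad (22.3°).
Interpolate at f = 1/4 with slerp weights a = sin((1−f)δ)/sin δ ≈ 0.758, b = sin(fδ)/sin δ ≈ 0.256.
p = a·p₁ + b·p₂ ≈ (-0.613, -0.302, -0.730); φ = arcsin(p_z) ≈ -46.93°, λ = atan2(p_y, p_x) ≈ -153.75°.

≈ 47°S, 154°W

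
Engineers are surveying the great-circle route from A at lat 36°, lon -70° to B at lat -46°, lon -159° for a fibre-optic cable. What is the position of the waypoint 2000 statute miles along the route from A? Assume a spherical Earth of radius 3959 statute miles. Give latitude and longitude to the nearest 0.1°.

≈ lat 15.1°, lon -92.5°

Write both endpoints as unit vectors p₁, p₂ with components (cos φ cos λ, cos φ sin λ, sin φ).
The central angle between the endpoints is δ = arccos(p₁·p₂) ≈ 1.997 rad (114.4°). The total great-circle distance is δ·R ≈ 1.997 × 3959 ≈ 7904 mi, so the target fraction is f = 2000/7904 ≈ 0.253.
Interpolate at f ≈ 0.253 with slerp weights a = sin((1−f)δ)/sin δ ≈ 1.095, b = sin(fδ)/sin δ ≈ 0.531.
p = a·p₁ + b·p₂ ≈ (-0.042, -0.964, 0.261); φ = arcsin(p_z) ≈ 15.14°, λ = atan2(p_y, p_x) ≈ -92.48°.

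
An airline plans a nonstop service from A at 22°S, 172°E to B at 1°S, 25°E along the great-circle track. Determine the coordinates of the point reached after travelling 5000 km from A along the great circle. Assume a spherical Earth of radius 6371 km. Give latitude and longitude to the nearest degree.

From cos δ = sin φ₁ sin φ₂ + cos φ₁ cos φ₂ cos Δλ, the central angle is δ ≈ 2.451 rad (140.4°). The total great-circle distance is δ·R ≈ 2.451 × 6371 ≈ 15616 km, so the target fraction is f = 5000/15616 ≈ 0.320.
Interpolate at f ≈ 0.320 with slerp weights a = sin((1−f)δ)/sin δ ≈ 1.563, b = sin(fδ)/sin δ ≈ 1.110.
p = a·p₁ + b·p₂ ≈ (-0.430, 0.671, -0.605); φ = arcsin(p_z) ≈ -37.22°, λ = atan2(p_y, p_x) ≈ 122.65°.

≈ 37°S, 123°E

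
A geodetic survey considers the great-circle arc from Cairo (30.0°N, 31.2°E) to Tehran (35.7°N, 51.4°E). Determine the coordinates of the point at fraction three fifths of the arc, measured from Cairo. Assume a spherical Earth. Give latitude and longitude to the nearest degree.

The haversine formula gives a central angle δ ≈ 0.312 rad (17.9°) between the endpoints.
Interpolate at f = 3/5 with slerp weights a = sin((1−f)δ)/sin δ ≈ 0.406, b = sin(fδ)/sin δ ≈ 0.606.
p = a·p₁ + b·p₂ ≈ (0.608, 0.567, 0.557); φ = arcsin(p_z) ≈ 33.82°, λ = atan2(p_y, p_x) ≈ 43.01°.

≈ 34°N, 43°E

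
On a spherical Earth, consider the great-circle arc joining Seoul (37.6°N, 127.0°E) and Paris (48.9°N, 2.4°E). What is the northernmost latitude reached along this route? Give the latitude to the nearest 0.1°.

≈ 64.2°N

The great circle lies in the plane with unit normal n̂ = (p₁ × p₂)/|p₁ × p₂|.
Here n̂_z ≈ -0.435; the vertex latitude is φ_max = arccos|n̂_z| ≈ 64.2°.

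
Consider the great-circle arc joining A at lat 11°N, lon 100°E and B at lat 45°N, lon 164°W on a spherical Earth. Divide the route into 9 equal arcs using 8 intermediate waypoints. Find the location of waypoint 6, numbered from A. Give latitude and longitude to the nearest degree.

≈ lat 44°N, lon 155°E

Convert each endpoint to a unit vector on the sphere (x = cos φ cos λ, y = cos φ sin λ, z = sin φ).
The central angle between the endpoints is δ = arccos(p₁·p₂) ≈ 1.508 rad (86.4°).
Interpolate at f = 6/9 with slerp weights a = sin((1−f)δ)/sin δ ≈ 0.483, b = sin(fδ)/sin δ ≈ 0.846.
p = a·p₁ + b·p₂ ≈ (-0.657, 0.302, 0.690); φ = arcsin(p_z) ≈ 43.66°, λ = atan2(p_y, p_x) ≈ 155.34°.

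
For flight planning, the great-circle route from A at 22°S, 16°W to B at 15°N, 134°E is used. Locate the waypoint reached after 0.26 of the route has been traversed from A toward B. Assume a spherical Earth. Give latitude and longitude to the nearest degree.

Write both endpoints as unit vectors p₁, p₂ with components (cos φ cos λ, cos φ sin λ, sin φ).
The central angle between the endpoints is δ = arccos(p₁·p₂) ≈ 2.631 rad (150.8°).
Interpolate at f = 0.26 with slerp weights a = sin((1−f)δ)/sin δ ≈ 1.904, b = sin(fδ)/sin δ ≈ 1.294.
p = a·p₁ + b·p₂ ≈ (0.829, 0.412, -0.378); φ = arcsin(p_z) ≈ -22.23°, λ = atan2(p_y, p_x) ≈ 26.45°.

≈ 22°S, 26°E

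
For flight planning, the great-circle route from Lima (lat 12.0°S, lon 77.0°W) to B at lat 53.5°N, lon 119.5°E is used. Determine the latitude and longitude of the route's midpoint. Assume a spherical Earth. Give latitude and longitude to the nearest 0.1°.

≈ lat 53.5°N, lon 99.5°W

From cos δ = sin φ₁ sin φ₂ + cos φ₁ cos φ₂ cos Δλ, the central angle is δ ≈ 2.382 rad (136.5°).
Interpolate at f = 1/2 with slerp weights a = sin((1−f)δ)/sin δ ≈ 1.348, b = sin(fδ)/sin δ ≈ 1.348.
p = a·p₁ + b·p₂ ≈ (-0.098, -0.587, 0.804); φ = arcsin(p_z) ≈ 53.47°, λ = atan2(p_y, p_x) ≈ -99.50°.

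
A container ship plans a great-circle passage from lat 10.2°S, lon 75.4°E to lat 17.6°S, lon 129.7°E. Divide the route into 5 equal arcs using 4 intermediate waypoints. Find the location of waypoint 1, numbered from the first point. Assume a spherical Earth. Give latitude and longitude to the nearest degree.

Write both endpoints as unit vectors p₁, p₂ with components (cos φ cos λ, cos φ sin λ, sin φ).
The central angle between the endpoints is δ = arccos(p₁·p₂) ≈ 0.926 rad (53.1°).
Interpolate at f = 1/5 with slerp weights a = sin((1−f)δ)/sin δ ≈ 0.844, b = sin(fδ)/sin δ ≈ 0.230.
p = a·p₁ + b·p₂ ≈ (0.069, 0.973, -0.219); φ = arcsin(p_z) ≈ -12.66°, λ = atan2(p_y, p_x) ≈ 85.93°.

≈ lat 13°S, lon 86°E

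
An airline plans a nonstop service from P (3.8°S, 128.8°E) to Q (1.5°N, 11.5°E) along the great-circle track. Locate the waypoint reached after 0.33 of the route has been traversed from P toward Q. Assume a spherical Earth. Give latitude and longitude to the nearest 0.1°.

Convert each endpoint to a unit vector on the sphere (x = cos φ cos λ, y = cos φ sin λ, z = sin φ).
The central angle between the endpoints is δ = arccos(p₁·p₂) ≈ 2.048 rad (117.3°).
Interpolate at f = 0.33 with slerp weights a = sin((1−f)δ)/sin δ ≈ 1.104, b = sin(fδ)/sin δ ≈ 0.704.
p = a·p₁ + b·p₂ ≈ (-0.000, 0.999, -0.055); φ = arcsin(p_z) ≈ -3.14°, λ = atan2(p_y, p_x) ≈ 90.01°.

≈ (3.1°S, 90.0°E)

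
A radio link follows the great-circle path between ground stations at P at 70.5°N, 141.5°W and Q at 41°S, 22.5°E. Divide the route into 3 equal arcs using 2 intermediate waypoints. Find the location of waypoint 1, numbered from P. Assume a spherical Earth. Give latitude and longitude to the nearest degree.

≈ 57°N, 3°E

Convert each endpoint to a unit vector on the sphere (x = cos φ cos λ, y = cos φ sin λ, z = sin φ).
The central angle between the endpoints is δ = arccos(p₁·p₂) ≈ 2.607 rad (149.4°).
Interpolate at f = 1/3 with slerp weights a = sin((1−f)δ)/sin δ ≈ 1.936, b = sin(fδ)/sin δ ≈ 1.500.
p = a·p₁ + b·p₂ ≈ (0.540, 0.031, 0.841); φ = arcsin(p_z) ≈ 57.27°, λ = atan2(p_y, p_x) ≈ 3.26°.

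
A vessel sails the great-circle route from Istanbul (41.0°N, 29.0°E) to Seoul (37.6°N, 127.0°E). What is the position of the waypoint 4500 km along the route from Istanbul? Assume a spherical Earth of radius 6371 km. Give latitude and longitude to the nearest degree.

≈ (51°N, 87°E)

Convert each endpoint to a unit vector on the sphere (x = cos φ cos λ, y = cos φ sin λ, z = sin φ).
The central angle between the endpoints is δ = arccos(p₁·p₂) ≈ 1.248 rad (71.5°). The total great-circle distance is δ·R ≈ 1.248 × 6371 ≈ 7952 km, so the target fraction is f = 4500/7952 ≈ 0.566.
Interpolate at f ≈ 0.566 with slerp weights a = sin((1−f)δ)/sin δ ≈ 0.544, b = sin(fδ)/sin δ ≈ 0.684.
p = a·p₁ + b·p₂ ≈ (0.033, 0.632, 0.774); φ = arcsin(p_z) ≈ 50.74°, λ = atan2(p_y, p_x) ≈ 87.05°.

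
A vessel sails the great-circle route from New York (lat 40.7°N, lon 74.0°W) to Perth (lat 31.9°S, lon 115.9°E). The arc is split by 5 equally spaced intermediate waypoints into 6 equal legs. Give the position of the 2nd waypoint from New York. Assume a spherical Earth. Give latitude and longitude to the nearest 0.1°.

Write both endpoints as unit vectors p₁, p₂ with components (cos φ cos λ, cos φ sin λ, sin φ).
The central angle between the endpoints is δ = arccos(p₁·p₂) ≈ 2.935 rad (168.1°).
Interpolate at f = 2/6 with slerp weights a = sin((1−f)δ)/sin δ ≈ 4.508, b = sin(fδ)/sin δ ≈ 4.035.
p = a·p₁ + b·p₂ ≈ (-0.554, -0.203, 0.807); φ = arcsin(p_z) ≈ 53.81°, λ = atan2(p_y, p_x) ≈ -159.87°.

≈ lat 53.8°N, lon 159.9°W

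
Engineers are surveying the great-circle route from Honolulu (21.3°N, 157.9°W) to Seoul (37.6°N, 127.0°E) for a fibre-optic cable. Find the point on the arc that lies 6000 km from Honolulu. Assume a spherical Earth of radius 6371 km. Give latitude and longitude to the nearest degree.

≈ (38°N, 142°E)

From cos δ = sin φ₁ sin φ₂ + cos φ₁ cos φ₂ cos Δλ, the central angle is δ ≈ 1.147 rad (65.7°). The total great-circle distance is δ·R ≈ 1.147 × 6371 ≈ 7306 km, so the target fraction is f = 6000/7306 ≈ 0.821.
Interpolate at f ≈ 0.821 with slerp weights a = sin((1−f)δ)/sin δ ≈ 0.223, b = sin(fδ)/sin δ ≈ 0.887.
p = a·p₁ + b·p₂ ≈ (-0.616, 0.483, 0.622); φ = arcsin(p_z) ≈ 38.49°, λ = atan2(p_y, p_x) ≈ 141.89°.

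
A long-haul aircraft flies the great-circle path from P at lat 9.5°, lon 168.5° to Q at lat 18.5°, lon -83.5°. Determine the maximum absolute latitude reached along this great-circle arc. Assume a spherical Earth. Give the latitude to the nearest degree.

≈ 24°

The great circle lies in the plane with unit normal n̂ = (p₁ × p₂)/|p₁ × p₂|.
Here n̂_z ≈ +0.916; the vertex latitude is φ_max = arccos|n̂_z| ≈ 23.7°.
Check via Clairaut: cos φ_max = |cos φ₁| · sin C = cos(9.5°)·sin(68.2°) ≈ 0.916, again giving ≈ 23.7°.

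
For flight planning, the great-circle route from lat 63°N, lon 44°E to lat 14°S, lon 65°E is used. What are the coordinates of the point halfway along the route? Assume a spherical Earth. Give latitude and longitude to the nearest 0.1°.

The haversine formula gives a central angle δ ≈ 1.374 rad (78.7°) between the endpoints.
Interpolate at f = 1/2 with slerp weights a = sin((1−f)δ)/sin δ ≈ 0.647, b = sin(fδ)/sin δ ≈ 0.647.
p = a·p₁ + b·p₂ ≈ (0.476, 0.773, 0.420); φ = arcsin(p_z) ≈ 24.82°, λ = atan2(p_y, p_x) ≈ 58.34°.

≈ lat 24.8°N, lon 58.3°E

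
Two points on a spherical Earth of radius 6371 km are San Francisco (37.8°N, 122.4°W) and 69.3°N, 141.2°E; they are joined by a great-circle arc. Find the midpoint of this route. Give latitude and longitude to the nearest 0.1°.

Convert each endpoint to a unit vector on the sphere (x = cos φ cos λ, y = cos φ sin λ, z = sin φ).
The central angle between the endpoints is δ = arccos(p₁·p₂) ≈ 0.998 rad (57.2°).
Interpolate at f = 1/2 with slerp weights a = sin((1−f)δ)/sin δ ≈ 0.569, b = sin(fδ)/sin δ ≈ 0.569.
p = a·p₁ + b·p₂ ≈ (-0.398, -0.254, 0.882); φ = arcsin(p_z) ≈ 61.84°, λ = atan2(p_y, p_x) ≈ -147.47°.

≈ 61.8°N, 147.5°W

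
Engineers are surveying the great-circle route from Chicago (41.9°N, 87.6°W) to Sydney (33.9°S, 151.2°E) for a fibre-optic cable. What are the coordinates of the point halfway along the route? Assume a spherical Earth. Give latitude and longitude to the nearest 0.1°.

Convert each endpoint to a unit vector on the sphere (x = cos φ cos λ, y = cos φ sin λ, z = sin φ).
The central angle between the endpoints is δ = arccos(p₁·p₂) ≈ 2.336 rad (133.8°).
Interpolate at f = 1/2 with slerp weights a = sin((1−f)δ)/sin δ ≈ 1.275, b = sin(fδ)/sin δ ≈ 1.275.
p = a·p₁ + b·p₂ ≈ (-0.888, -0.438, 0.140); φ = arcsin(p_z) ≈ 8.07°, λ = atan2(p_y, p_x) ≈ -153.72°.

≈ 8.1°N, 153.7°W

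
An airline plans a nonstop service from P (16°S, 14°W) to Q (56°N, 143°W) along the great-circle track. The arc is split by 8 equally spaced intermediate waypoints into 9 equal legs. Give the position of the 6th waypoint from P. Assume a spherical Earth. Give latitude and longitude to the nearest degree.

≈ (51°N, 70°W)

Write both endpoints as unit vectors p₁, p₂ with components (cos φ cos λ, cos φ sin λ, sin φ).
The central angle between the endpoints is δ = arccos(p₁·p₂) ≈ 2.173 rad (124.5°).
Interpolate at f = 6/9 with slerp weights a = sin((1−f)δ)/sin δ ≈ 0.804, b = sin(fδ)/sin δ ≈ 1.205.
p = a·p₁ + b·p₂ ≈ (0.212, -0.593, 0.777); φ = arcsin(p_z) ≈ 50.99°, λ = atan2(p_y, p_x) ≈ -70.29°.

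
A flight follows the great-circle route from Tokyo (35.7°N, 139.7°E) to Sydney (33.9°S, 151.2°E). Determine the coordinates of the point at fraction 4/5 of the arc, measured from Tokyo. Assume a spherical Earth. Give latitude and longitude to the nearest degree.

≈ (20°S, 149°E)

The haversine formula gives a central angle δ ≈ 1.229 rad (70.4°) between the endpoints.
Interpolate at f = 4/5 with slerp weights a = sin((1−f)δ)/sin δ ≈ 0.258, b = sin(fδ)/sin δ ≈ 0.883.
p = a·p₁ + b·p₂ ≈ (-0.803, 0.489, -0.342); φ = arcsin(p_z) ≈ -20.00°, λ = atan2(p_y, p_x) ≈ 148.65°.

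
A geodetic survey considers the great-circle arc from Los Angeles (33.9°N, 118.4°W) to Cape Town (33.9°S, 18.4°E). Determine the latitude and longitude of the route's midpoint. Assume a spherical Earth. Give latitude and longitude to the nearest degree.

≈ 0°N, 50°W

The haversine formula gives a central angle δ ≈ 2.521 rad (144.4°) between the endpoints.
Interpolate at f = 1/2 with slerp weights a = sin((1−f)δ)/sin δ ≈ 1.636, b = sin(fδ)/sin δ ≈ 1.636.
p = a·p₁ + b·p₂ ≈ (0.643, -0.766, 0.000); φ = arcsin(p_z) ≈ 0.00°, λ = atan2(p_y, p_x) ≈ -50.00°.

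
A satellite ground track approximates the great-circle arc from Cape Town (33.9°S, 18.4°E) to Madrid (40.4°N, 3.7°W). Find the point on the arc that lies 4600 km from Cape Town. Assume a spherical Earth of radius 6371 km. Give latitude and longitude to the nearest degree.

Convert each endpoint to a unit vector on the sphere (x = cos φ cos λ, y = cos φ sin λ, z = sin φ).
The central angle between the endpoints is δ = arccos(p₁·p₂) ≈ 1.345 rad (77.0°). The total great-circle distance is δ·R ≈ 1.345 × 6371 ≈ 8567 km, so the target fraction is f = 4600/8567 ≈ 0.537.
Interpolate at f ≈ 0.537 with slerp weights a = sin((1−f)δ)/sin δ ≈ 0.598, b = sin(fδ)/sin δ ≈ 0.678.
p = a·p₁ + b·p₂ ≈ (0.987, 0.123, 0.106); φ = arcsin(p_z) ≈ 6.07°, λ = atan2(p_y, p_x) ≈ 7.13°.

≈ 6°N, 7°E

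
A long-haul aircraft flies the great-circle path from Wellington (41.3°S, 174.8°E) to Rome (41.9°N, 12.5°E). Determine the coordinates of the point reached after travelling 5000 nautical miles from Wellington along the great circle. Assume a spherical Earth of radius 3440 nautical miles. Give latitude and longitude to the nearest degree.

≈ 2°N, 95°E

The haversine formula gives a central angle δ ≈ 2.911 rad (166.8°) between the endpoints. The total great-circle distance is δ·R ≈ 2.911 × 3440 ≈ 10013 nmi, so the target fraction is f = 5000/10013 ≈ 0.499.
Interpolate at f ≈ 0.499 with slerp weights a = sin((1−f)δ)/sin δ ≈ 4.343, b = sin(fδ)/sin δ ≈ 4.341.
p = a·p₁ + b·p₂ ≈ (-0.095, 0.995, 0.033); φ = arcsin(p_z) ≈ 1.88°, λ = atan2(p_y, p_x) ≈ 95.44°.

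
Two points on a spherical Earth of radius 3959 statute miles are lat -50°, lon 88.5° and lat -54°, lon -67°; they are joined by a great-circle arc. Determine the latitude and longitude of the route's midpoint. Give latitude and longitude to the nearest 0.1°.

Convert each endpoint to a unit vector on the sphere (x = cos φ cos λ, y = cos φ sin λ, z = sin φ).
The central angle between the endpoints is δ = arccos(p₁·p₂) ≈ 1.291 rad (74.0°).
Interpolate at f = 1/2 with slerp weights a = sin((1−f)δ)/sin δ ≈ 0.626, b = sin(fδ)/sin δ ≈ 0.626.
p = a·p₁ + b·p₂ ≈ (0.154, 0.064, -0.986); φ = arcsin(p_z) ≈ -80.39°, λ = atan2(p_y, p_x) ≈ 22.38°.

≈ lat -80.4°, lon 22.4°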